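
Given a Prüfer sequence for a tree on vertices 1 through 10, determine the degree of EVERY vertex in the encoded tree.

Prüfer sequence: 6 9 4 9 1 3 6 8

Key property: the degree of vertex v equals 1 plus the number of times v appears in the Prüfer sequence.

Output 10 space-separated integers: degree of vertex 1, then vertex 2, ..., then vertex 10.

p_1 = 6: count[6] becomes 1
p_2 = 9: count[9] becomes 1
p_3 = 4: count[4] becomes 1
p_4 = 9: count[9] becomes 2
p_5 = 1: count[1] becomes 1
p_6 = 3: count[3] becomes 1
p_7 = 6: count[6] becomes 2
p_8 = 8: count[8] becomes 1
Degrees (1 + count): deg[1]=1+1=2, deg[2]=1+0=1, deg[3]=1+1=2, deg[4]=1+1=2, deg[5]=1+0=1, deg[6]=1+2=3, deg[7]=1+0=1, deg[8]=1+1=2, deg[9]=1+2=3, deg[10]=1+0=1

Answer: 2 1 2 2 1 3 1 2 3 1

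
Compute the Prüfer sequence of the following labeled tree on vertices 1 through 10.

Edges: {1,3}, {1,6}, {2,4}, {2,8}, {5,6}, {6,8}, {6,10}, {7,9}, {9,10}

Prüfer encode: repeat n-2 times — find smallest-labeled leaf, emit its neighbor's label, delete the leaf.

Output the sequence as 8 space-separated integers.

Answer: 1 6 2 8 6 9 6 10

Derivation:
Step 1: leaves = {3,4,5,7}. Remove smallest leaf 3, emit neighbor 1.
Step 2: leaves = {1,4,5,7}. Remove smallest leaf 1, emit neighbor 6.
Step 3: leaves = {4,5,7}. Remove smallest leaf 4, emit neighbor 2.
Step 4: leaves = {2,5,7}. Remove smallest leaf 2, emit neighbor 8.
Step 5: leaves = {5,7,8}. Remove smallest leaf 5, emit neighbor 6.
Step 6: leaves = {7,8}. Remove smallest leaf 7, emit neighbor 9.
Step 7: leaves = {8,9}. Remove smallest leaf 8, emit neighbor 6.
Step 8: leaves = {6,9}. Remove smallest leaf 6, emit neighbor 10.
Done: 2 vertices remain (9, 10). Sequence = [1 6 2 8 6 9 6 10]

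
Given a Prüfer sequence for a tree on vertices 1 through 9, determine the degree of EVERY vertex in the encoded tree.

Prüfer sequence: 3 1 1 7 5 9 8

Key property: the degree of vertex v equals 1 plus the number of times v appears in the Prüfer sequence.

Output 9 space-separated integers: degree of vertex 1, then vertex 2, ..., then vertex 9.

p_1 = 3: count[3] becomes 1
p_2 = 1: count[1] becomes 1
p_3 = 1: count[1] becomes 2
p_4 = 7: count[7] becomes 1
p_5 = 5: count[5] becomes 1
p_6 = 9: count[9] becomes 1
p_7 = 8: count[8] becomes 1
Degrees (1 + count): deg[1]=1+2=3, deg[2]=1+0=1, deg[3]=1+1=2, deg[4]=1+0=1, deg[5]=1+1=2, deg[6]=1+0=1, deg[7]=1+1=2, deg[8]=1+1=2, deg[9]=1+1=2

Answer: 3 1 2 1 2 1 2 2 2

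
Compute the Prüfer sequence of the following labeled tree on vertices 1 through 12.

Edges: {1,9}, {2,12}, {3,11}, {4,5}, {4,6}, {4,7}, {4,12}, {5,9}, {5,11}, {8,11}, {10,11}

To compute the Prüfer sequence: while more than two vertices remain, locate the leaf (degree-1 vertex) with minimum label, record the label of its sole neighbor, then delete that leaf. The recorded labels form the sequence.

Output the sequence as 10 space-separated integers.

Step 1: leaves = {1,2,3,6,7,8,10}. Remove smallest leaf 1, emit neighbor 9.
Step 2: leaves = {2,3,6,7,8,9,10}. Remove smallest leaf 2, emit neighbor 12.
Step 3: leaves = {3,6,7,8,9,10,12}. Remove smallest leaf 3, emit neighbor 11.
Step 4: leaves = {6,7,8,9,10,12}. Remove smallest leaf 6, emit neighbor 4.
Step 5: leaves = {7,8,9,10,12}. Remove smallest leaf 7, emit neighbor 4.
Step 6: leaves = {8,9,10,12}. Remove smallest leaf 8, emit neighbor 11.
Step 7: leaves = {9,10,12}. Remove smallest leaf 9, emit neighbor 5.
Step 8: leaves = {10,12}. Remove smallest leaf 10, emit neighbor 11.
Step 9: leaves = {11,12}. Remove smallest leaf 11, emit neighbor 5.
Step 10: leaves = {5,12}. Remove smallest leaf 5, emit neighbor 4.
Done: 2 vertices remain (4, 12). Sequence = [9 12 11 4 4 11 5 11 5 4]

Answer: 9 12 11 4 4 11 5 11 5 4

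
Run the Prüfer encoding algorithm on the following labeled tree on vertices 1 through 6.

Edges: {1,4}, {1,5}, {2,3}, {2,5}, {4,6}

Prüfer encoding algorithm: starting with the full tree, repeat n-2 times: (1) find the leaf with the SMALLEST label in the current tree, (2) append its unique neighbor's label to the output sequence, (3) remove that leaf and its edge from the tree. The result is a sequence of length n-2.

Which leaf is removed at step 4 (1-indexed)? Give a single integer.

Answer: 1

Derivation:
Step 1: current leaves = {3,6}. Remove leaf 3 (neighbor: 2).
Step 2: current leaves = {2,6}. Remove leaf 2 (neighbor: 5).
Step 3: current leaves = {5,6}. Remove leaf 5 (neighbor: 1).
Step 4: current leaves = {1,6}. Remove leaf 1 (neighbor: 4).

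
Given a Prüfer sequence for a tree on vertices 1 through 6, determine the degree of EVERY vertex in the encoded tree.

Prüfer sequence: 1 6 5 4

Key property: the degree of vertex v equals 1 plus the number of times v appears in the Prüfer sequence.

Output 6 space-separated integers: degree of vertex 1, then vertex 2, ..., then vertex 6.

p_1 = 1: count[1] becomes 1
p_2 = 6: count[6] becomes 1
p_3 = 5: count[5] becomes 1
p_4 = 4: count[4] becomes 1
Degrees (1 + count): deg[1]=1+1=2, deg[2]=1+0=1, deg[3]=1+0=1, deg[4]=1+1=2, deg[5]=1+1=2, deg[6]=1+1=2

Answer: 2 1 1 2 2 2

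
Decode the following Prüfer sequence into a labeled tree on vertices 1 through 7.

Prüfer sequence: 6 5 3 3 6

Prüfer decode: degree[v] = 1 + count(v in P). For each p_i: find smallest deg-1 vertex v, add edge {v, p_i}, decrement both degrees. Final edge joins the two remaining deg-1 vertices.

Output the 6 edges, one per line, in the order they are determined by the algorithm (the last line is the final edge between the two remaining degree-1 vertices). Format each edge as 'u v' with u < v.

Answer: 1 6
2 5
3 4
3 5
3 6
6 7

Derivation:
Initial degrees: {1:1, 2:1, 3:3, 4:1, 5:2, 6:3, 7:1}
Step 1: smallest deg-1 vertex = 1, p_1 = 6. Add edge {1,6}. Now deg[1]=0, deg[6]=2.
Step 2: smallest deg-1 vertex = 2, p_2 = 5. Add edge {2,5}. Now deg[2]=0, deg[5]=1.
Step 3: smallest deg-1 vertex = 4, p_3 = 3. Add edge {3,4}. Now deg[4]=0, deg[3]=2.
Step 4: smallest deg-1 vertex = 5, p_4 = 3. Add edge {3,5}. Now deg[5]=0, deg[3]=1.
Step 5: smallest deg-1 vertex = 3, p_5 = 6. Add edge {3,6}. Now deg[3]=0, deg[6]=1.
Final: two remaining deg-1 vertices are 6, 7. Add edge {6,7}.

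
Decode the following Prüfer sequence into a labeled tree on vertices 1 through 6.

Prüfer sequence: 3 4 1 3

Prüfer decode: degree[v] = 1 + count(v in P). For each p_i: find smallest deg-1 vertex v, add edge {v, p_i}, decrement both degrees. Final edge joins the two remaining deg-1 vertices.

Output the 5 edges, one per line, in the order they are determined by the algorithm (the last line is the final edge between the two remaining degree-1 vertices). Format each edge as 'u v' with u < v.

Answer: 2 3
4 5
1 4
1 3
3 6

Derivation:
Initial degrees: {1:2, 2:1, 3:3, 4:2, 5:1, 6:1}
Step 1: smallest deg-1 vertex = 2, p_1 = 3. Add edge {2,3}. Now deg[2]=0, deg[3]=2.
Step 2: smallest deg-1 vertex = 5, p_2 = 4. Add edge {4,5}. Now deg[5]=0, deg[4]=1.
Step 3: smallest deg-1 vertex = 4, p_3 = 1. Add edge {1,4}. Now deg[4]=0, deg[1]=1.
Step 4: smallest deg-1 vertex = 1, p_4 = 3. Add edge {1,3}. Now deg[1]=0, deg[3]=1.
Final: two remaining deg-1 vertices are 3, 6. Add edge {3,6}.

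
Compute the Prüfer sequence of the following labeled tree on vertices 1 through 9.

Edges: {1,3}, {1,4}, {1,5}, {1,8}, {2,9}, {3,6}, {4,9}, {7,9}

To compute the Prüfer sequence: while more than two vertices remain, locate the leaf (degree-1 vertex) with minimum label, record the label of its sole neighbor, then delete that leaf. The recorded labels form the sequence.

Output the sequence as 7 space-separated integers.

Step 1: leaves = {2,5,6,7,8}. Remove smallest leaf 2, emit neighbor 9.
Step 2: leaves = {5,6,7,8}. Remove smallest leaf 5, emit neighbor 1.
Step 3: leaves = {6,7,8}. Remove smallest leaf 6, emit neighbor 3.
Step 4: leaves = {3,7,8}. Remove smallest leaf 3, emit neighbor 1.
Step 5: leaves = {7,8}. Remove smallest leaf 7, emit neighbor 9.
Step 6: leaves = {8,9}. Remove smallest leaf 8, emit neighbor 1.
Step 7: leaves = {1,9}. Remove smallest leaf 1, emit neighbor 4.
Done: 2 vertices remain (4, 9). Sequence = [9 1 3 1 9 1 4]

Answer: 9 1 3 1 9 1 4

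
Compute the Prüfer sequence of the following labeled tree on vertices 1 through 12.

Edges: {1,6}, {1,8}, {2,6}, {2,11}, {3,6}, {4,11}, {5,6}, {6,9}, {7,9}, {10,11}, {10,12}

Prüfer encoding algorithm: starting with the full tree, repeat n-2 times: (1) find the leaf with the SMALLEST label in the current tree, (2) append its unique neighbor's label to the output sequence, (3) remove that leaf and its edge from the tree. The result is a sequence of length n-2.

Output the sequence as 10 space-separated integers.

Answer: 6 11 6 9 1 6 6 2 11 10

Derivation:
Step 1: leaves = {3,4,5,7,8,12}. Remove smallest leaf 3, emit neighbor 6.
Step 2: leaves = {4,5,7,8,12}. Remove smallest leaf 4, emit neighbor 11.
Step 3: leaves = {5,7,8,12}. Remove smallest leaf 5, emit neighbor 6.
Step 4: leaves = {7,8,12}. Remove smallest leaf 7, emit neighbor 9.
Step 5: leaves = {8,9,12}. Remove smallest leaf 8, emit neighbor 1.
Step 6: leaves = {1,9,12}. Remove smallest leaf 1, emit neighbor 6.
Step 7: leaves = {9,12}. Remove smallest leaf 9, emit neighbor 6.
Step 8: leaves = {6,12}. Remove smallest leaf 6, emit neighbor 2.
Step 9: leaves = {2,12}. Remove smallest leaf 2, emit neighbor 11.
Step 10: leaves = {11,12}. Remove smallest leaf 11, emit neighbor 10.
Done: 2 vertices remain (10, 12). Sequence = [6 11 6 9 1 6 6 2 11 10]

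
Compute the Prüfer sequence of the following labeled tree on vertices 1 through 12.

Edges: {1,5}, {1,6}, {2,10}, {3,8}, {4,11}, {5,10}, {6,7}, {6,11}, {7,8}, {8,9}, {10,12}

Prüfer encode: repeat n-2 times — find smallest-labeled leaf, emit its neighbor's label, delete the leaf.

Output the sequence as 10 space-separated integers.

Answer: 10 8 11 8 7 6 6 1 5 10

Derivation:
Step 1: leaves = {2,3,4,9,12}. Remove smallest leaf 2, emit neighbor 10.
Step 2: leaves = {3,4,9,12}. Remove smallest leaf 3, emit neighbor 8.
Step 3: leaves = {4,9,12}. Remove smallest leaf 4, emit neighbor 11.
Step 4: leaves = {9,11,12}. Remove smallest leaf 9, emit neighbor 8.
Step 5: leaves = {8,11,12}. Remove smallest leaf 8, emit neighbor 7.
Step 6: leaves = {7,11,12}. Remove smallest leaf 7, emit neighbor 6.
Step 7: leaves = {11,12}. Remove smallest leaf 11, emit neighbor 6.
Step 8: leaves = {6,12}. Remove smallest leaf 6, emit neighbor 1.
Step 9: leaves = {1,12}. Remove smallest leaf 1, emit neighbor 5.
Step 10: leaves = {5,12}. Remove smallest leaf 5, emit neighbor 10.
Done: 2 vertices remain (10, 12). Sequence = [10 8 11 8 7 6 6 1 5 10]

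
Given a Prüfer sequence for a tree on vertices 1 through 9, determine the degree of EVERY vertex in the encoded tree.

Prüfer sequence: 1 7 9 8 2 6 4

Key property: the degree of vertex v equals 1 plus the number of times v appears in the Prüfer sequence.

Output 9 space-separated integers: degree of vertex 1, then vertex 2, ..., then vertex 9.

p_1 = 1: count[1] becomes 1
p_2 = 7: count[7] becomes 1
p_3 = 9: count[9] becomes 1
p_4 = 8: count[8] becomes 1
p_5 = 2: count[2] becomes 1
p_6 = 6: count[6] becomes 1
p_7 = 4: count[4] becomes 1
Degrees (1 + count): deg[1]=1+1=2, deg[2]=1+1=2, deg[3]=1+0=1, deg[4]=1+1=2, deg[5]=1+0=1, deg[6]=1+1=2, deg[7]=1+1=2, deg[8]=1+1=2, deg[9]=1+1=2

Answer: 2 2 1 2 1 2 2 2 2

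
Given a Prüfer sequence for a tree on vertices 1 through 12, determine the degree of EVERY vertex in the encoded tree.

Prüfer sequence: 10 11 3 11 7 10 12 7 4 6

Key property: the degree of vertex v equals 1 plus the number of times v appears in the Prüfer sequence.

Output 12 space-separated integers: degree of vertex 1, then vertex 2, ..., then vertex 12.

Answer: 1 1 2 2 1 2 3 1 1 3 3 2

Derivation:
p_1 = 10: count[10] becomes 1
p_2 = 11: count[11] becomes 1
p_3 = 3: count[3] becomes 1
p_4 = 11: count[11] becomes 2
p_5 = 7: count[7] becomes 1
p_6 = 10: count[10] becomes 2
p_7 = 12: count[12] becomes 1
p_8 = 7: count[7] becomes 2
p_9 = 4: count[4] becomes 1
p_10 = 6: count[6] becomes 1
Degrees (1 + count): deg[1]=1+0=1, deg[2]=1+0=1, deg[3]=1+1=2, deg[4]=1+1=2, deg[5]=1+0=1, deg[6]=1+1=2, deg[7]=1+2=3, deg[8]=1+0=1, deg[9]=1+0=1, deg[10]=1+2=3, deg[11]=1+2=3, deg[12]=1+1=2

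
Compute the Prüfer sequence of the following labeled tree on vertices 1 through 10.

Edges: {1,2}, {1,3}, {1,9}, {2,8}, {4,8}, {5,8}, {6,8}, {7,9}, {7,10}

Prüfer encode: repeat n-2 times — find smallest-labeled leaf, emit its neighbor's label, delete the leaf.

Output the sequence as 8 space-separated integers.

Step 1: leaves = {3,4,5,6,10}. Remove smallest leaf 3, emit neighbor 1.
Step 2: leaves = {4,5,6,10}. Remove smallest leaf 4, emit neighbor 8.
Step 3: leaves = {5,6,10}. Remove smallest leaf 5, emit neighbor 8.
Step 4: leaves = {6,10}. Remove smallest leaf 6, emit neighbor 8.
Step 5: leaves = {8,10}. Remove smallest leaf 8, emit neighbor 2.
Step 6: leaves = {2,10}. Remove smallest leaf 2, emit neighbor 1.
Step 7: leaves = {1,10}. Remove smallest leaf 1, emit neighbor 9.
Step 8: leaves = {9,10}. Remove smallest leaf 9, emit neighbor 7.
Done: 2 vertices remain (7, 10). Sequence = [1 8 8 8 2 1 9 7]

Answer: 1 8 8 8 2 1 9 7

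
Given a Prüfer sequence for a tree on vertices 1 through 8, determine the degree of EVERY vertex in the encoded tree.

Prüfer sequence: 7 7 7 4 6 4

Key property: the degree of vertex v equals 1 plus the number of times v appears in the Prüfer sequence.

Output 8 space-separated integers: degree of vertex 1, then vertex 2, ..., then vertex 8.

Answer: 1 1 1 3 1 2 4 1

Derivation:
p_1 = 7: count[7] becomes 1
p_2 = 7: count[7] becomes 2
p_3 = 7: count[7] becomes 3
p_4 = 4: count[4] becomes 1
p_5 = 6: count[6] becomes 1
p_6 = 4: count[4] becomes 2
Degrees (1 + count): deg[1]=1+0=1, deg[2]=1+0=1, deg[3]=1+0=1, deg[4]=1+2=3, deg[5]=1+0=1, deg[6]=1+1=2, deg[7]=1+3=4, deg[8]=1+0=1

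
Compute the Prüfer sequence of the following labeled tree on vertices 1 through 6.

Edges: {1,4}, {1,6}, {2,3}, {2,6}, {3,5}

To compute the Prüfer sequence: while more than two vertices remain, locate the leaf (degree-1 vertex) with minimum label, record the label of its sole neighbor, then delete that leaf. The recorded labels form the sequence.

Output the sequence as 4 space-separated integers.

Answer: 1 6 3 2

Derivation:
Step 1: leaves = {4,5}. Remove smallest leaf 4, emit neighbor 1.
Step 2: leaves = {1,5}. Remove smallest leaf 1, emit neighbor 6.
Step 3: leaves = {5,6}. Remove smallest leaf 5, emit neighbor 3.
Step 4: leaves = {3,6}. Remove smallest leaf 3, emit neighbor 2.
Done: 2 vertices remain (2, 6). Sequence = [1 6 3 2]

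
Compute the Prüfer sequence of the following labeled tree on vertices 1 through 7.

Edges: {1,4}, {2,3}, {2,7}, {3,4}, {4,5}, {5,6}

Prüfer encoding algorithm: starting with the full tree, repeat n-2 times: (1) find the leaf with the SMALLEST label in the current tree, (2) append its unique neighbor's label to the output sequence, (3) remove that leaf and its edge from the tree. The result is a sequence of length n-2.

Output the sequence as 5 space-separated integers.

Answer: 4 5 4 3 2

Derivation:
Step 1: leaves = {1,6,7}. Remove smallest leaf 1, emit neighbor 4.
Step 2: leaves = {6,7}. Remove smallest leaf 6, emit neighbor 5.
Step 3: leaves = {5,7}. Remove smallest leaf 5, emit neighbor 4.
Step 4: leaves = {4,7}. Remove smallest leaf 4, emit neighbor 3.
Step 5: leaves = {3,7}. Remove smallest leaf 3, emit neighbor 2.
Done: 2 vertices remain (2, 7). Sequence = [4 5 4 3 2]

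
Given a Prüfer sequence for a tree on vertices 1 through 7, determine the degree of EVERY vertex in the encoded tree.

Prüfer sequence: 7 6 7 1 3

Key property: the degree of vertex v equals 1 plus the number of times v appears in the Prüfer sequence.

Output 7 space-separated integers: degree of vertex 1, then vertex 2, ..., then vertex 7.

p_1 = 7: count[7] becomes 1
p_2 = 6: count[6] becomes 1
p_3 = 7: count[7] becomes 2
p_4 = 1: count[1] becomes 1
p_5 = 3: count[3] becomes 1
Degrees (1 + count): deg[1]=1+1=2, deg[2]=1+0=1, deg[3]=1+1=2, deg[4]=1+0=1, deg[5]=1+0=1, deg[6]=1+1=2, deg[7]=1+2=3

Answer: 2 1 2 1 1 2 3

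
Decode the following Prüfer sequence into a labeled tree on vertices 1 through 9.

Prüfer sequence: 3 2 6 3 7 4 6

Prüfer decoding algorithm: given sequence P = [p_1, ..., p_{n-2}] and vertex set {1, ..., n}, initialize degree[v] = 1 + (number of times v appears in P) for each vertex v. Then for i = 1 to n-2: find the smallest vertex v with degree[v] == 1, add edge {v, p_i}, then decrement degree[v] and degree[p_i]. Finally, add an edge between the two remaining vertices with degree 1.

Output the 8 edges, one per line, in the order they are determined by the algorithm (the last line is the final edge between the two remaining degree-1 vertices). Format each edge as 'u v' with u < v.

Initial degrees: {1:1, 2:2, 3:3, 4:2, 5:1, 6:3, 7:2, 8:1, 9:1}
Step 1: smallest deg-1 vertex = 1, p_1 = 3. Add edge {1,3}. Now deg[1]=0, deg[3]=2.
Step 2: smallest deg-1 vertex = 5, p_2 = 2. Add edge {2,5}. Now deg[5]=0, deg[2]=1.
Step 3: smallest deg-1 vertex = 2, p_3 = 6. Add edge {2,6}. Now deg[2]=0, deg[6]=2.
Step 4: smallest deg-1 vertex = 8, p_4 = 3. Add edge {3,8}. Now deg[8]=0, deg[3]=1.
Step 5: smallest deg-1 vertex = 3, p_5 = 7. Add edge {3,7}. Now deg[3]=0, deg[7]=1.
Step 6: smallest deg-1 vertex = 7, p_6 = 4. Add edge {4,7}. Now deg[7]=0, deg[4]=1.
Step 7: smallest deg-1 vertex = 4, p_7 = 6. Add edge {4,6}. Now deg[4]=0, deg[6]=1.
Final: two remaining deg-1 vertices are 6, 9. Add edge {6,9}.

Answer: 1 3
2 5
2 6
3 8
3 7
4 7
4 6
6 9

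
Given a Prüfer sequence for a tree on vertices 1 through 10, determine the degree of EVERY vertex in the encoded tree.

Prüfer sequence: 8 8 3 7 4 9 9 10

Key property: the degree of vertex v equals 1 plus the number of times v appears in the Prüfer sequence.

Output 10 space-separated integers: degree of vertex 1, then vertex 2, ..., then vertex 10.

p_1 = 8: count[8] becomes 1
p_2 = 8: count[8] becomes 2
p_3 = 3: count[3] becomes 1
p_4 = 7: count[7] becomes 1
p_5 = 4: count[4] becomes 1
p_6 = 9: count[9] becomes 1
p_7 = 9: count[9] becomes 2
p_8 = 10: count[10] becomes 1
Degrees (1 + count): deg[1]=1+0=1, deg[2]=1+0=1, deg[3]=1+1=2, deg[4]=1+1=2, deg[5]=1+0=1, deg[6]=1+0=1, deg[7]=1+1=2, deg[8]=1+2=3, deg[9]=1+2=3, deg[10]=1+1=2

Answer: 1 1 2 2 1 1 2 3 3 2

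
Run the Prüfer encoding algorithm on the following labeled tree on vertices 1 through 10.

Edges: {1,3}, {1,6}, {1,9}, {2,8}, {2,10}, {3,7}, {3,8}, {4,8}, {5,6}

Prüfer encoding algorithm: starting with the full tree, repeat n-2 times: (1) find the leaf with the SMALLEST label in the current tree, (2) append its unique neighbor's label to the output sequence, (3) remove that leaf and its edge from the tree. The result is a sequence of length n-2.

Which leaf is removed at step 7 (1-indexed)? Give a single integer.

Answer: 3

Derivation:
Step 1: current leaves = {4,5,7,9,10}. Remove leaf 4 (neighbor: 8).
Step 2: current leaves = {5,7,9,10}. Remove leaf 5 (neighbor: 6).
Step 3: current leaves = {6,7,9,10}. Remove leaf 6 (neighbor: 1).
Step 4: current leaves = {7,9,10}. Remove leaf 7 (neighbor: 3).
Step 5: current leaves = {9,10}. Remove leaf 9 (neighbor: 1).
Step 6: current leaves = {1,10}. Remove leaf 1 (neighbor: 3).
Step 7: current leaves = {3,10}. Remove leaf 3 (neighbor: 8).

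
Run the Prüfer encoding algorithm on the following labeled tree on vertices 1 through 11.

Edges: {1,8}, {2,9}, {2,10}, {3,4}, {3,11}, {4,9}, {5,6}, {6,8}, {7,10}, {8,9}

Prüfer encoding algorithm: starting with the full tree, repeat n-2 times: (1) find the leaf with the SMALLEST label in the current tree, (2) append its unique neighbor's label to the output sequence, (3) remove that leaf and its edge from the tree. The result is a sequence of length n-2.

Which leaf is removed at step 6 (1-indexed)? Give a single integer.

Step 1: current leaves = {1,5,7,11}. Remove leaf 1 (neighbor: 8).
Step 2: current leaves = {5,7,11}. Remove leaf 5 (neighbor: 6).
Step 3: current leaves = {6,7,11}. Remove leaf 6 (neighbor: 8).
Step 4: current leaves = {7,8,11}. Remove leaf 7 (neighbor: 10).
Step 5: current leaves = {8,10,11}. Remove leaf 8 (neighbor: 9).
Step 6: current leaves = {10,11}. Remove leaf 10 (neighbor: 2).

Answer: 10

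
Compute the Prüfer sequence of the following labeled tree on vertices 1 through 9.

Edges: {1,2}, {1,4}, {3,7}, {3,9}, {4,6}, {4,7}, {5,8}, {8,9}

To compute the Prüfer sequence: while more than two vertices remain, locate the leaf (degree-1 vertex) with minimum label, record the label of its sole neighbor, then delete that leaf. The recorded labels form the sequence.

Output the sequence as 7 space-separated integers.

Step 1: leaves = {2,5,6}. Remove smallest leaf 2, emit neighbor 1.
Step 2: leaves = {1,5,6}. Remove smallest leaf 1, emit neighbor 4.
Step 3: leaves = {5,6}. Remove smallest leaf 5, emit neighbor 8.
Step 4: leaves = {6,8}. Remove smallest leaf 6, emit neighbor 4.
Step 5: leaves = {4,8}. Remove smallest leaf 4, emit neighbor 7.
Step 6: leaves = {7,8}. Remove smallest leaf 7, emit neighbor 3.
Step 7: leaves = {3,8}. Remove smallest leaf 3, emit neighbor 9.
Done: 2 vertices remain (8, 9). Sequence = [1 4 8 4 7 3 9]

Answer: 1 4 8 4 7 3 9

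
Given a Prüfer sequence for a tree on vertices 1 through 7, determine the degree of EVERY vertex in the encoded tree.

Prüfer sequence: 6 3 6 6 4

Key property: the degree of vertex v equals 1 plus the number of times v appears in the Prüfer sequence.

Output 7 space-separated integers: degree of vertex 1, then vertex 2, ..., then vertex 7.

Answer: 1 1 2 2 1 4 1

Derivation:
p_1 = 6: count[6] becomes 1
p_2 = 3: count[3] becomes 1
p_3 = 6: count[6] becomes 2
p_4 = 6: count[6] becomes 3
p_5 = 4: count[4] becomes 1
Degrees (1 + count): deg[1]=1+0=1, deg[2]=1+0=1, deg[3]=1+1=2, deg[4]=1+1=2, deg[5]=1+0=1, deg[6]=1+3=4, deg[7]=1+0=1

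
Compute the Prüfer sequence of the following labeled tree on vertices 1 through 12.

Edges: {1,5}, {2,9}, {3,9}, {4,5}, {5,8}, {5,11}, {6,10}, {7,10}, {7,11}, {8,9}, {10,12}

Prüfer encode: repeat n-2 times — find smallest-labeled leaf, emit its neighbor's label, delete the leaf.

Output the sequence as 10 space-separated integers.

Step 1: leaves = {1,2,3,4,6,12}. Remove smallest leaf 1, emit neighbor 5.
Step 2: leaves = {2,3,4,6,12}. Remove smallest leaf 2, emit neighbor 9.
Step 3: leaves = {3,4,6,12}. Remove smallest leaf 3, emit neighbor 9.
Step 4: leaves = {4,6,9,12}. Remove smallest leaf 4, emit neighbor 5.
Step 5: leaves = {6,9,12}. Remove smallest leaf 6, emit neighbor 10.
Step 6: leaves = {9,12}. Remove smallest leaf 9, emit neighbor 8.
Step 7: leaves = {8,12}. Remove smallest leaf 8, emit neighbor 5.
Step 8: leaves = {5,12}. Remove smallest leaf 5, emit neighbor 11.
Step 9: leaves = {11,12}. Remove smallest leaf 11, emit neighbor 7.
Step 10: leaves = {7,12}. Remove smallest leaf 7, emit neighbor 10.
Done: 2 vertices remain (10, 12). Sequence = [5 9 9 5 10 8 5 11 7 10]

Answer: 5 9 9 5 10 8 5 11 7 10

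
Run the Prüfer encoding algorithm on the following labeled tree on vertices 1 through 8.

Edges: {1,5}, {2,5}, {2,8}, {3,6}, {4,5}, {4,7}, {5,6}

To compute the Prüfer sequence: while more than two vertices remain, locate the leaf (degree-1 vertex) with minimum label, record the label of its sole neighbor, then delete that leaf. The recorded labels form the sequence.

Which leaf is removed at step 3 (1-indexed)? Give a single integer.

Step 1: current leaves = {1,3,7,8}. Remove leaf 1 (neighbor: 5).
Step 2: current leaves = {3,7,8}. Remove leaf 3 (neighbor: 6).
Step 3: current leaves = {6,7,8}. Remove leaf 6 (neighbor: 5).

Answer: 6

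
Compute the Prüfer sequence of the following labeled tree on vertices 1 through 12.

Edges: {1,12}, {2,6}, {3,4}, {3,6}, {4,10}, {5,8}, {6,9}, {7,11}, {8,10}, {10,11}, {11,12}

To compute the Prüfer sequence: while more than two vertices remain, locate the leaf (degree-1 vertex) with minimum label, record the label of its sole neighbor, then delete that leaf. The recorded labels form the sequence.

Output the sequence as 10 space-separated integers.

Step 1: leaves = {1,2,5,7,9}. Remove smallest leaf 1, emit neighbor 12.
Step 2: leaves = {2,5,7,9,12}. Remove smallest leaf 2, emit neighbor 6.
Step 3: leaves = {5,7,9,12}. Remove smallest leaf 5, emit neighbor 8.
Step 4: leaves = {7,8,9,12}. Remove smallest leaf 7, emit neighbor 11.
Step 5: leaves = {8,9,12}. Remove smallest leaf 8, emit neighbor 10.
Step 6: leaves = {9,12}. Remove smallest leaf 9, emit neighbor 6.
Step 7: leaves = {6,12}. Remove smallest leaf 6, emit neighbor 3.
Step 8: leaves = {3,12}. Remove smallest leaf 3, emit neighbor 4.
Step 9: leaves = {4,12}. Remove smallest leaf 4, emit neighbor 10.
Step 10: leaves = {10,12}. Remove smallest leaf 10, emit neighbor 11.
Done: 2 vertices remain (11, 12). Sequence = [12 6 8 11 10 6 3 4 10 11]

Answer: 12 6 8 11 10 6 3 4 10 11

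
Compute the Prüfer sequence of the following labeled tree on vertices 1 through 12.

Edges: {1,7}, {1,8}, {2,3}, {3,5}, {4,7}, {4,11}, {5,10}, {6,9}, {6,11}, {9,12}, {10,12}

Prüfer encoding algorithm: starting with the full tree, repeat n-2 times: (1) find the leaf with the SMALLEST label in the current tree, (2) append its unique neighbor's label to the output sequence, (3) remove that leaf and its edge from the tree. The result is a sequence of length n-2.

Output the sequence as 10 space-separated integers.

Answer: 3 5 10 1 7 4 11 12 6 9

Derivation:
Step 1: leaves = {2,8}. Remove smallest leaf 2, emit neighbor 3.
Step 2: leaves = {3,8}. Remove smallest leaf 3, emit neighbor 5.
Step 3: leaves = {5,8}. Remove smallest leaf 5, emit neighbor 10.
Step 4: leaves = {8,10}. Remove smallest leaf 8, emit neighbor 1.
Step 5: leaves = {1,10}. Remove smallest leaf 1, emit neighbor 7.
Step 6: leaves = {7,10}. Remove smallest leaf 7, emit neighbor 4.
Step 7: leaves = {4,10}. Remove smallest leaf 4, emit neighbor 11.
Step 8: leaves = {10,11}. Remove smallest leaf 10, emit neighbor 12.
Step 9: leaves = {11,12}. Remove smallest leaf 11, emit neighbor 6.
Step 10: leaves = {6,12}. Remove smallest leaf 6, emit neighbor 9.
Done: 2 vertices remain (9, 12). Sequence = [3 5 10 1 7 4 11 12 6 9]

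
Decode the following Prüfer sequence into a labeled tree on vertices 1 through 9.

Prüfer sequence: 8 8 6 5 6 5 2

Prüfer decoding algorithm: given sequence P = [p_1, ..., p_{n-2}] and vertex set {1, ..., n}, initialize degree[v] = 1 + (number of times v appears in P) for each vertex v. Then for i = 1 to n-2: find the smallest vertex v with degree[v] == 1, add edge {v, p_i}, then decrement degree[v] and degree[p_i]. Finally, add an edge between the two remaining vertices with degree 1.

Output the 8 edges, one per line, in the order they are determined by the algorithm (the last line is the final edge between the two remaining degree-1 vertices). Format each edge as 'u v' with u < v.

Answer: 1 8
3 8
4 6
5 7
6 8
5 6
2 5
2 9

Derivation:
Initial degrees: {1:1, 2:2, 3:1, 4:1, 5:3, 6:3, 7:1, 8:3, 9:1}
Step 1: smallest deg-1 vertex = 1, p_1 = 8. Add edge {1,8}. Now deg[1]=0, deg[8]=2.
Step 2: smallest deg-1 vertex = 3, p_2 = 8. Add edge {3,8}. Now deg[3]=0, deg[8]=1.
Step 3: smallest deg-1 vertex = 4, p_3 = 6. Add edge {4,6}. Now deg[4]=0, deg[6]=2.
Step 4: smallest deg-1 vertex = 7, p_4 = 5. Add edge {5,7}. Now deg[7]=0, deg[5]=2.
Step 5: smallest deg-1 vertex = 8, p_5 = 6. Add edge {6,8}. Now deg[8]=0, deg[6]=1.
Step 6: smallest deg-1 vertex = 6, p_6 = 5. Add edge {5,6}. Now deg[6]=0, deg[5]=1.
Step 7: smallest deg-1 vertex = 5, p_7 = 2. Add edge {2,5}. Now deg[5]=0, deg[2]=1.
Final: two remaining deg-1 vertices are 2, 9. Add edge {2,9}.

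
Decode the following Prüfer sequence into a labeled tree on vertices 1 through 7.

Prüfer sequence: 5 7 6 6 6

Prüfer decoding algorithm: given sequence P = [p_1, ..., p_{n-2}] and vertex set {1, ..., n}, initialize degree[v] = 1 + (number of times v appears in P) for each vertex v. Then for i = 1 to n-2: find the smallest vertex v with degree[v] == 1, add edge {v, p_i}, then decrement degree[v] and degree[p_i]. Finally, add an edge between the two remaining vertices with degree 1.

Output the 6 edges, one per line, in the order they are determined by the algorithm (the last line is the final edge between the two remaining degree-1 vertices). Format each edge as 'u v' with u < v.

Initial degrees: {1:1, 2:1, 3:1, 4:1, 5:2, 6:4, 7:2}
Step 1: smallest deg-1 vertex = 1, p_1 = 5. Add edge {1,5}. Now deg[1]=0, deg[5]=1.
Step 2: smallest deg-1 vertex = 2, p_2 = 7. Add edge {2,7}. Now deg[2]=0, deg[7]=1.
Step 3: smallest deg-1 vertex = 3, p_3 = 6. Add edge {3,6}. Now deg[3]=0, deg[6]=3.
Step 4: smallest deg-1 vertex = 4, p_4 = 6. Add edge {4,6}. Now deg[4]=0, deg[6]=2.
Step 5: smallest deg-1 vertex = 5, p_5 = 6. Add edge {5,6}. Now deg[5]=0, deg[6]=1.
Final: two remaining deg-1 vertices are 6, 7. Add edge {6,7}.

Answer: 1 5
2 7
3 6
4 6
5 6
6 7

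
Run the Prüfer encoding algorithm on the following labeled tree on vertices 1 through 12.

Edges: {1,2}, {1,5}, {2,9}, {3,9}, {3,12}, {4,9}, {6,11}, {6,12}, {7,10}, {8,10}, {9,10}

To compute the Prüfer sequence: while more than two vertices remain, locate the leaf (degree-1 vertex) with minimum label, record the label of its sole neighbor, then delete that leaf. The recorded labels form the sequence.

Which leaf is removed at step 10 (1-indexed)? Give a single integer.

Step 1: current leaves = {4,5,7,8,11}. Remove leaf 4 (neighbor: 9).
Step 2: current leaves = {5,7,8,11}. Remove leaf 5 (neighbor: 1).
Step 3: current leaves = {1,7,8,11}. Remove leaf 1 (neighbor: 2).
Step 4: current leaves = {2,7,8,11}. Remove leaf 2 (neighbor: 9).
Step 5: current leaves = {7,8,11}. Remove leaf 7 (neighbor: 10).
Step 6: current leaves = {8,11}. Remove leaf 8 (neighbor: 10).
Step 7: current leaves = {10,11}. Remove leaf 10 (neighbor: 9).
Step 8: current leaves = {9,11}. Remove leaf 9 (neighbor: 3).
Step 9: current leaves = {3,11}. Remove leaf 3 (neighbor: 12).
Step 10: current leaves = {11,12}. Remove leaf 11 (neighbor: 6).

Answer: 11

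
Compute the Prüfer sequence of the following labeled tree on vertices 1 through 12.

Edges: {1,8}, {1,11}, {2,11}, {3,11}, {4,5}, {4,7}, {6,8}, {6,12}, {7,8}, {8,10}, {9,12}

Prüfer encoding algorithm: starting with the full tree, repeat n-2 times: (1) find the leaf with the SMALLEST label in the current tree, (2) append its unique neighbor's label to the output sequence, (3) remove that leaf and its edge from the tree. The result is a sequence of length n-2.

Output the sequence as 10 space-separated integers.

Step 1: leaves = {2,3,5,9,10}. Remove smallest leaf 2, emit neighbor 11.
Step 2: leaves = {3,5,9,10}. Remove smallest leaf 3, emit neighbor 11.
Step 3: leaves = {5,9,10,11}. Remove smallest leaf 5, emit neighbor 4.
Step 4: leaves = {4,9,10,11}. Remove smallest leaf 4, emit neighbor 7.
Step 5: leaves = {7,9,10,11}. Remove smallest leaf 7, emit neighbor 8.
Step 6: leaves = {9,10,11}. Remove smallest leaf 9, emit neighbor 12.
Step 7: leaves = {10,11,12}. Remove smallest leaf 10, emit neighbor 8.
Step 8: leaves = {11,12}. Remove smallest leaf 11, emit neighbor 1.
Step 9: leaves = {1,12}. Remove smallest leaf 1, emit neighbor 8.
Step 10: leaves = {8,12}. Remove smallest leaf 8, emit neighbor 6.
Done: 2 vertices remain (6, 12). Sequence = [11 11 4 7 8 12 8 1 8 6]

Answer: 11 11 4 7 8 12 8 1 8 6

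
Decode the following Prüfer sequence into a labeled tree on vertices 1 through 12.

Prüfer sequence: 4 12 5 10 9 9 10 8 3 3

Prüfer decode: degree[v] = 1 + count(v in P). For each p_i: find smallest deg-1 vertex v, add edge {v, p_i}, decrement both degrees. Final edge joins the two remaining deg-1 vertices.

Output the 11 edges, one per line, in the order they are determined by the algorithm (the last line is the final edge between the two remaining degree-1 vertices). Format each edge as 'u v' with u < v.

Answer: 1 4
2 12
4 5
5 10
6 9
7 9
9 10
8 10
3 8
3 11
3 12

Derivation:
Initial degrees: {1:1, 2:1, 3:3, 4:2, 5:2, 6:1, 7:1, 8:2, 9:3, 10:3, 11:1, 12:2}
Step 1: smallest deg-1 vertex = 1, p_1 = 4. Add edge {1,4}. Now deg[1]=0, deg[4]=1.
Step 2: smallest deg-1 vertex = 2, p_2 = 12. Add edge {2,12}. Now deg[2]=0, deg[12]=1.
Step 3: smallest deg-1 vertex = 4, p_3 = 5. Add edge {4,5}. Now deg[4]=0, deg[5]=1.
Step 4: smallest deg-1 vertex = 5, p_4 = 10. Add edge {5,10}. Now deg[5]=0, deg[10]=2.
Step 5: smallest deg-1 vertex = 6, p_5 = 9. Add edge {6,9}. Now deg[6]=0, deg[9]=2.
Step 6: smallest deg-1 vertex = 7, p_6 = 9. Add edge {7,9}. Now deg[7]=0, deg[9]=1.
Step 7: smallest deg-1 vertex = 9, p_7 = 10. Add edge {9,10}. Now deg[9]=0, deg[10]=1.
Step 8: smallest deg-1 vertex = 10, p_8 = 8. Add edge {8,10}. Now deg[10]=0, deg[8]=1.
Step 9: smallest deg-1 vertex = 8, p_9 = 3. Add edge {3,8}. Now deg[8]=0, deg[3]=2.
Step 10: smallest deg-1 vertex = 11, p_10 = 3. Add edge {3,11}. Now deg[11]=0, deg[3]=1.
Final: two remaining deg-1 vertices are 3, 12. Add edge {3,12}.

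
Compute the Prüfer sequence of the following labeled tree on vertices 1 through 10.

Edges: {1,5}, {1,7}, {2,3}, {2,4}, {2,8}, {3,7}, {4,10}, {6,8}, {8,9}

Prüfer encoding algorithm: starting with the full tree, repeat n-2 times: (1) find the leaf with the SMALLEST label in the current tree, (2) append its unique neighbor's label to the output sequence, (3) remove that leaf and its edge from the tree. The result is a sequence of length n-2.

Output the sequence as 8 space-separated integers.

Step 1: leaves = {5,6,9,10}. Remove smallest leaf 5, emit neighbor 1.
Step 2: leaves = {1,6,9,10}. Remove smallest leaf 1, emit neighbor 7.
Step 3: leaves = {6,7,9,10}. Remove smallest leaf 6, emit neighbor 8.
Step 4: leaves = {7,9,10}. Remove smallest leaf 7, emit neighbor 3.
Step 5: leaves = {3,9,10}. Remove smallest leaf 3, emit neighbor 2.
Step 6: leaves = {9,10}. Remove smallest leaf 9, emit neighbor 8.
Step 7: leaves = {8,10}. Remove smallest leaf 8, emit neighbor 2.
Step 8: leaves = {2,10}. Remove smallest leaf 2, emit neighbor 4.
Done: 2 vertices remain (4, 10). Sequence = [1 7 8 3 2 8 2 4]

Answer: 1 7 8 3 2 8 2 4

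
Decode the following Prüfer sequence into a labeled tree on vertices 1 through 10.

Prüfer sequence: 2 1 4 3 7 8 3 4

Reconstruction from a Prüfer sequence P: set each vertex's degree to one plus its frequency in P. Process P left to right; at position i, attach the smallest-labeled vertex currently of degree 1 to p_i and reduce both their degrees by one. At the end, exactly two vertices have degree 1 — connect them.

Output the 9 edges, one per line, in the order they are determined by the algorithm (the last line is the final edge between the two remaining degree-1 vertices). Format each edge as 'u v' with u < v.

Initial degrees: {1:2, 2:2, 3:3, 4:3, 5:1, 6:1, 7:2, 8:2, 9:1, 10:1}
Step 1: smallest deg-1 vertex = 5, p_1 = 2. Add edge {2,5}. Now deg[5]=0, deg[2]=1.
Step 2: smallest deg-1 vertex = 2, p_2 = 1. Add edge {1,2}. Now deg[2]=0, deg[1]=1.
Step 3: smallest deg-1 vertex = 1, p_3 = 4. Add edge {1,4}. Now deg[1]=0, deg[4]=2.
Step 4: smallest deg-1 vertex = 6, p_4 = 3. Add edge {3,6}. Now deg[6]=0, deg[3]=2.
Step 5: smallest deg-1 vertex = 9, p_5 = 7. Add edge {7,9}. Now deg[9]=0, deg[7]=1.
Step 6: smallest deg-1 vertex = 7, p_6 = 8. Add edge {7,8}. Now deg[7]=0, deg[8]=1.
Step 7: smallest deg-1 vertex = 8, p_7 = 3. Add edge {3,8}. Now deg[8]=0, deg[3]=1.
Step 8: smallest deg-1 vertex = 3, p_8 = 4. Add edge {3,4}. Now deg[3]=0, deg[4]=1.
Final: two remaining deg-1 vertices are 4, 10. Add edge {4,10}.

Answer: 2 5
1 2
1 4
3 6
7 9
7 8
3 8
3 4
4 10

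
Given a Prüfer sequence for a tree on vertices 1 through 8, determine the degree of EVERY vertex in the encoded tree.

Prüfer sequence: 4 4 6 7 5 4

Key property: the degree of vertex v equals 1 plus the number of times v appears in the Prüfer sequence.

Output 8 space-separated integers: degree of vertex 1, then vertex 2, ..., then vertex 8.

p_1 = 4: count[4] becomes 1
p_2 = 4: count[4] becomes 2
p_3 = 6: count[6] becomes 1
p_4 = 7: count[7] becomes 1
p_5 = 5: count[5] becomes 1
p_6 = 4: count[4] becomes 3
Degrees (1 + count): deg[1]=1+0=1, deg[2]=1+0=1, deg[3]=1+0=1, deg[4]=1+3=4, deg[5]=1+1=2, deg[6]=1+1=2, deg[7]=1+1=2, deg[8]=1+0=1

Answer: 1 1 1 4 2 2 2 1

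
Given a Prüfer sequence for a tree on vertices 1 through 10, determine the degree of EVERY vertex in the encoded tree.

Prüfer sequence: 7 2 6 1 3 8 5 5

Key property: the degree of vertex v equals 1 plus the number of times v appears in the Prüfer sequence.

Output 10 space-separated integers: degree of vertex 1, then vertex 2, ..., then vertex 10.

p_1 = 7: count[7] becomes 1
p_2 = 2: count[2] becomes 1
p_3 = 6: count[6] becomes 1
p_4 = 1: count[1] becomes 1
p_5 = 3: count[3] becomes 1
p_6 = 8: count[8] becomes 1
p_7 = 5: count[5] becomes 1
p_8 = 5: count[5] becomes 2
Degrees (1 + count): deg[1]=1+1=2, deg[2]=1+1=2, deg[3]=1+1=2, deg[4]=1+0=1, deg[5]=1+2=3, deg[6]=1+1=2, deg[7]=1+1=2, deg[8]=1+1=2, deg[9]=1+0=1, deg[10]=1+0=1

Answer: 2 2 2 1 3 2 2 2 1 1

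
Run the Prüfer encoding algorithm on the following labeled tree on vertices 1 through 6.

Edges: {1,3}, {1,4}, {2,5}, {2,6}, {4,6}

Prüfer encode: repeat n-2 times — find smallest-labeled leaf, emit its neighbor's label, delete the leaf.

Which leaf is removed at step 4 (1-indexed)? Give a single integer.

Answer: 5

Derivation:
Step 1: current leaves = {3,5}. Remove leaf 3 (neighbor: 1).
Step 2: current leaves = {1,5}. Remove leaf 1 (neighbor: 4).
Step 3: current leaves = {4,5}. Remove leaf 4 (neighbor: 6).
Step 4: current leaves = {5,6}. Remove leaf 5 (neighbor: 2).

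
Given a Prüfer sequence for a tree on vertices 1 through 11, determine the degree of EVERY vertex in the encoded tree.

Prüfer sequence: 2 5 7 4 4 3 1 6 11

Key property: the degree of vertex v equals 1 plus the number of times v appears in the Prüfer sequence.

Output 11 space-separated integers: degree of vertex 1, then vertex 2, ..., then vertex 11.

Answer: 2 2 2 3 2 2 2 1 1 1 2

Derivation:
p_1 = 2: count[2] becomes 1
p_2 = 5: count[5] becomes 1
p_3 = 7: count[7] becomes 1
p_4 = 4: count[4] becomes 1
p_5 = 4: count[4] becomes 2
p_6 = 3: count[3] becomes 1
p_7 = 1: count[1] becomes 1
p_8 = 6: count[6] becomes 1
p_9 = 11: count[11] becomes 1
Degrees (1 + count): deg[1]=1+1=2, deg[2]=1+1=2, deg[3]=1+1=2, deg[4]=1+2=3, deg[5]=1+1=2, deg[6]=1+1=2, deg[7]=1+1=2, deg[8]=1+0=1, deg[9]=1+0=1, deg[10]=1+0=1, deg[11]=1+1=2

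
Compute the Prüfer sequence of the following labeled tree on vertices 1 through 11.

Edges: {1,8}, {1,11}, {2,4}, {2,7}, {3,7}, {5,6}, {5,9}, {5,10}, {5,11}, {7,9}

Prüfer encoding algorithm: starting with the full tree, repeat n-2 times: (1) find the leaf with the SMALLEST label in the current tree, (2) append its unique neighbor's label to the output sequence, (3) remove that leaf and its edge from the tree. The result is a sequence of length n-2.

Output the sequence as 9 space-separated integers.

Answer: 7 2 7 5 9 1 11 5 5

Derivation:
Step 1: leaves = {3,4,6,8,10}. Remove smallest leaf 3, emit neighbor 7.
Step 2: leaves = {4,6,8,10}. Remove smallest leaf 4, emit neighbor 2.
Step 3: leaves = {2,6,8,10}. Remove smallest leaf 2, emit neighbor 7.
Step 4: leaves = {6,7,8,10}. Remove smallest leaf 6, emit neighbor 5.
Step 5: leaves = {7,8,10}. Remove smallest leaf 7, emit neighbor 9.
Step 6: leaves = {8,9,10}. Remove smallest leaf 8, emit neighbor 1.
Step 7: leaves = {1,9,10}. Remove smallest leaf 1, emit neighbor 11.
Step 8: leaves = {9,10,11}. Remove smallest leaf 9, emit neighbor 5.
Step 9: leaves = {10,11}. Remove smallest leaf 10, emit neighbor 5.
Done: 2 vertices remain (5, 11). Sequence = [7 2 7 5 9 1 11 5 5]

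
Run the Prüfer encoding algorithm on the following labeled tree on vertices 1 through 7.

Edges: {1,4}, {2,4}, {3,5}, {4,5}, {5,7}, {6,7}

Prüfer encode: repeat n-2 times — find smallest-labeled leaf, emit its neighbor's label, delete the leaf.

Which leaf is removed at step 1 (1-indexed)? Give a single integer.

Step 1: current leaves = {1,2,3,6}. Remove leaf 1 (neighbor: 4).

Answer: 1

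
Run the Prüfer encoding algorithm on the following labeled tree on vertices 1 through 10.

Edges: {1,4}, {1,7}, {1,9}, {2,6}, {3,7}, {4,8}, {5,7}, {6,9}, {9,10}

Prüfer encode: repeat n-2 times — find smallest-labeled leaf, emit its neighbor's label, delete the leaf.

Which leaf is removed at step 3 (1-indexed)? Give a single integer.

Step 1: current leaves = {2,3,5,8,10}. Remove leaf 2 (neighbor: 6).
Step 2: current leaves = {3,5,6,8,10}. Remove leaf 3 (neighbor: 7).
Step 3: current leaves = {5,6,8,10}. Remove leaf 5 (neighbor: 7).

Answer: 5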